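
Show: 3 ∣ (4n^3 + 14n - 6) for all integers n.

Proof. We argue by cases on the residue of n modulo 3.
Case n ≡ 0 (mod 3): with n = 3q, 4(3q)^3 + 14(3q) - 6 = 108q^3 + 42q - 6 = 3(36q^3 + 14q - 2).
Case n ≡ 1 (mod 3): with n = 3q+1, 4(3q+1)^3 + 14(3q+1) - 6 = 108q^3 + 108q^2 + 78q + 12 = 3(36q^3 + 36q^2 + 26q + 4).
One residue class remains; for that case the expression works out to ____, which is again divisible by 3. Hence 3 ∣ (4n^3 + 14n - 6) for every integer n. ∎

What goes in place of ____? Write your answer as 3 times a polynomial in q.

3(36q^3 + 72q^2 + 62q + 18)

Only n ≡ 2 (mod 3) is unaccounted for. Put n = 3q+2:
4(3q+2)^3 + 14(3q+2) - 6 expands to 108q^3 + 216q^2 + 186q + 54,
and factoring out 3 leaves 3(36q^3 + 72q^2 + 62q + 18).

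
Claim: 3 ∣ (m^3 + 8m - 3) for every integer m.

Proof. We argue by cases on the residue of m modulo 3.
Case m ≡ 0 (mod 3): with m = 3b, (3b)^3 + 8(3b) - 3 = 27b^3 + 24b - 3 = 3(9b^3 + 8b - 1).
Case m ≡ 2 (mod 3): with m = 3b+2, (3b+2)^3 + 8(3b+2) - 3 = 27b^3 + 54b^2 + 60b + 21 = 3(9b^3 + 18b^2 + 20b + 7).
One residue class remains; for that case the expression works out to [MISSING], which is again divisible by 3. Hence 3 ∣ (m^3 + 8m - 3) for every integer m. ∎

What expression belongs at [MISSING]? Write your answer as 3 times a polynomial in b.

Only m ≡ 1 (mod 3) is unaccounted for. Put m = 3b+1:
(3b+1)^3 + 8(3b+1) - 3 expands to 27b^3 + 27b^2 + 33b + 6,
and factoring out 3 leaves 3(9b^3 + 9b^2 + 11b + 2).

3(9b^3 + 9b^2 + 11b + 2)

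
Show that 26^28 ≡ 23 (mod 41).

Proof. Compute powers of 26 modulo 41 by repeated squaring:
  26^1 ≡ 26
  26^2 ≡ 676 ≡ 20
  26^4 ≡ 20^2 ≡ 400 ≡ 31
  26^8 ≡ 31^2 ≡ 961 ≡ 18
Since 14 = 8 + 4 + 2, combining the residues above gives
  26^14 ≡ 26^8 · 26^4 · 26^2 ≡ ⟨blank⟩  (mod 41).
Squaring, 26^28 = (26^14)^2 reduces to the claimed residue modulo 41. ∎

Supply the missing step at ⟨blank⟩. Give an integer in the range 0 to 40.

Multiply the listed residues: 18 · 31 · 20 = 558 → 11160.
Reducing modulo 41: 11160 = 272·41 + 8, so 26^14 ≡ 8.

8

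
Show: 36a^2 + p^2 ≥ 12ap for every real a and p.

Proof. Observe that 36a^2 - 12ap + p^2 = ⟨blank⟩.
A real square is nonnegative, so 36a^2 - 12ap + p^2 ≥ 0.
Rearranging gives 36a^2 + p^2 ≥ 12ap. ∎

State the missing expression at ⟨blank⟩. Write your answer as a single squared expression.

(6a - p)^2

The leading and trailing coefficients are 6^2 and 1^2, and 12 = 2·6·1, so the trinomial is (6a - p)^2.
Hence 36a^2 - 12ap + p^2 ≥ 0.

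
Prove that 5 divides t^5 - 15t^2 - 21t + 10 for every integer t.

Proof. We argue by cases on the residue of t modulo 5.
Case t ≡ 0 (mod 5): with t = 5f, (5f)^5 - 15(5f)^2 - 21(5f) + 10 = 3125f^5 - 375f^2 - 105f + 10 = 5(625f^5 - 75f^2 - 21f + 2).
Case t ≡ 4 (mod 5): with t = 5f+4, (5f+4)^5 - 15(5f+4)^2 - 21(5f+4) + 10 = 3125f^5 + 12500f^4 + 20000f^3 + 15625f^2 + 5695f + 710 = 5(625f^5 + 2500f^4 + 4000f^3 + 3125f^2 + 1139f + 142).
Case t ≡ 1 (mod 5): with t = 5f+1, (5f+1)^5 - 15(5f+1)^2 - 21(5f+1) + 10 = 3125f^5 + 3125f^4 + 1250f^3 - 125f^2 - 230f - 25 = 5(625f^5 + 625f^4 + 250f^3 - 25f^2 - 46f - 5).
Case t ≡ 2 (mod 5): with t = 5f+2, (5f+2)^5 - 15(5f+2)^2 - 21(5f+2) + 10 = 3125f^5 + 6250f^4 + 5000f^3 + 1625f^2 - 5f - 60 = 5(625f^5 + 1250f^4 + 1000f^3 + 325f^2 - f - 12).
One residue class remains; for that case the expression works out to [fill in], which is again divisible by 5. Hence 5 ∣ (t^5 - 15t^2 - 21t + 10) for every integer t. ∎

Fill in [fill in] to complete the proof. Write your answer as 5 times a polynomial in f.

The residues treated are {0, 4, 1, 2}, so the missing case is t ≡ 3 (mod 5); write t = 5f+3.
Then (5f+3)^5 - 15(5f+3)^2 - 21(5f+3) + 10 = 3125f^5 + 9375f^4 + 11250f^3 + 6375f^2 + 1470f + 55 = 5(625f^5 + 1875f^4 + 2250f^3 + 1275f^2 + 294f + 11).

5(625f^5 + 1875f^4 + 2250f^3 + 1275f^2 + 294f + 11)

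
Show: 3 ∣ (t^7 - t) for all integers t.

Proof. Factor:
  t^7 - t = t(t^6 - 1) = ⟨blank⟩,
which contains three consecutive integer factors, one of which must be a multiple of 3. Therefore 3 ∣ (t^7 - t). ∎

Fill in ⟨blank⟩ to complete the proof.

t^6 - 1 = (t^2 - 1)(t^4 + t^2 + 1), and t^2 - 1 = (t-1)(t+1).
So t(t^6 - 1) = (t - 1)t(t + 1)(t^4 + t^2 + 1).

(t - 1)t(t + 1)(t^4 + t^2 + 1)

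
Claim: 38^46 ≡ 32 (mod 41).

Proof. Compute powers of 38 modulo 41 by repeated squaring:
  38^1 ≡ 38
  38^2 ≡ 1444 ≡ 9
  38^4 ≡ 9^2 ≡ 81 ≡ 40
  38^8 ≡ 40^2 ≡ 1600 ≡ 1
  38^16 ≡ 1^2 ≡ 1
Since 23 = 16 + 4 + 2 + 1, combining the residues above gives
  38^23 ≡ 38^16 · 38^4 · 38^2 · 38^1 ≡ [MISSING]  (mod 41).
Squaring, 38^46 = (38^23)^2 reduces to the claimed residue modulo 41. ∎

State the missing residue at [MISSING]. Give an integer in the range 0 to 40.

38^16 · 38^4 · 38^2 · 38^1 ≡ 1 · 40 · 9 · 38 = 13680.
13680 mod 41 = 27, so 38^23 ≡ 27 (mod 41).

27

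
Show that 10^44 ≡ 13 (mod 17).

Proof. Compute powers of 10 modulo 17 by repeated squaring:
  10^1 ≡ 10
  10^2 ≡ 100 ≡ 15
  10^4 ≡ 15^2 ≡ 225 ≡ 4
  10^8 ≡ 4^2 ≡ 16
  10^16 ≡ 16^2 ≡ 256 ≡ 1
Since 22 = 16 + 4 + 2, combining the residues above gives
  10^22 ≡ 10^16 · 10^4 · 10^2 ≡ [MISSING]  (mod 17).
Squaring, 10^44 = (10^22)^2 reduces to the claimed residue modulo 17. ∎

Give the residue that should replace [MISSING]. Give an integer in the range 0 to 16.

Multiply the listed residues: 1 · 4 · 15 = 4 → 60.
Reducing modulo 17: 60 = 3·17 + 9, so 10^22 ≡ 9.

9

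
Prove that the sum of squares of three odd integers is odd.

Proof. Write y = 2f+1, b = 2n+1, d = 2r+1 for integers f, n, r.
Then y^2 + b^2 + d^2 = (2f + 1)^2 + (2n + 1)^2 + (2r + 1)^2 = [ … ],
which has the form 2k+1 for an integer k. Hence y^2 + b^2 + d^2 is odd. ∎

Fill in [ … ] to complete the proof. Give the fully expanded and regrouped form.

2(2f^2 + 2f + 2n^2 + 2n + 2r^2 + 2r + 1) + 1

(2f + 1)^2 + (2n + 1)^2 + (2r + 1)^2 = 4f^2 + 4f + 4n^2 + 4n + 4r^2 + 4r + 3
= 2(2f^2 + 2f + 2n^2 + 2n + 2r^2 + 2r + 1) + 1.
Since 2f^2 + 2f + 2n^2 + 2n + 2r^2 + 2r + 1 is an integer, the sum of squares is of the form 2k+1 for an integer k.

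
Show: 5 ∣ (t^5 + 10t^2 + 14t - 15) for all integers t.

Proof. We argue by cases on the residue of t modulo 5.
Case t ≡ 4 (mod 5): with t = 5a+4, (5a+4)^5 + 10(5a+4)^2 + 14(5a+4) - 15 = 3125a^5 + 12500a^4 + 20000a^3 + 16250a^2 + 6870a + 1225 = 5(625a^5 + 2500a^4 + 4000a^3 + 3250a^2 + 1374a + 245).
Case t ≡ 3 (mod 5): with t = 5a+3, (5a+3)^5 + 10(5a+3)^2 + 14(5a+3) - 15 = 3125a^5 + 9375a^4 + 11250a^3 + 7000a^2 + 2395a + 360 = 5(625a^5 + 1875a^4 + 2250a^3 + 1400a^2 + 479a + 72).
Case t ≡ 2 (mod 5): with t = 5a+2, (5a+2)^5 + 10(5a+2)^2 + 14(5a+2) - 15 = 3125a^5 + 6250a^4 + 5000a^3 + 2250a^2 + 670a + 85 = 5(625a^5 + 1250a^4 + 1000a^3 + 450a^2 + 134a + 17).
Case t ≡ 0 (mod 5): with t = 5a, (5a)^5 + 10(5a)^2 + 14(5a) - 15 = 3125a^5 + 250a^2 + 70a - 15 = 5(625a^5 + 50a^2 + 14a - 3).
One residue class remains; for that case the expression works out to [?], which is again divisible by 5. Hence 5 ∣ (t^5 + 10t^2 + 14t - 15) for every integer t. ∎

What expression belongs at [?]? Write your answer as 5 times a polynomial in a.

Only t ≡ 1 (mod 5) is unaccounted for. Put t = 5a+1:
(5a+1)^5 + 10(5a+1)^2 + 14(5a+1) - 15 expands to 3125a^5 + 3125a^4 + 1250a^3 + 500a^2 + 195a + 10,
and factoring out 5 leaves 5(625a^5 + 625a^4 + 250a^3 + 100a^2 + 39a + 2).

5(625a^5 + 625a^4 + 250a^3 + 100a^2 + 39a + 2)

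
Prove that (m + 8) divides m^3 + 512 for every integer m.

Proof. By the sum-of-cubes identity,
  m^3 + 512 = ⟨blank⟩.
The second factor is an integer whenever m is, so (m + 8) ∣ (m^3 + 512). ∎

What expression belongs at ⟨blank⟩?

(m + 8)(m^2 - 8m + 64)

Polynomial division of m^3 + 512 by m + 8 leaves remainder 0 and quotient m^2 - 8m + 64.
Hence m^3 + 512 = (m + 8)(m^2 - 8m + 64).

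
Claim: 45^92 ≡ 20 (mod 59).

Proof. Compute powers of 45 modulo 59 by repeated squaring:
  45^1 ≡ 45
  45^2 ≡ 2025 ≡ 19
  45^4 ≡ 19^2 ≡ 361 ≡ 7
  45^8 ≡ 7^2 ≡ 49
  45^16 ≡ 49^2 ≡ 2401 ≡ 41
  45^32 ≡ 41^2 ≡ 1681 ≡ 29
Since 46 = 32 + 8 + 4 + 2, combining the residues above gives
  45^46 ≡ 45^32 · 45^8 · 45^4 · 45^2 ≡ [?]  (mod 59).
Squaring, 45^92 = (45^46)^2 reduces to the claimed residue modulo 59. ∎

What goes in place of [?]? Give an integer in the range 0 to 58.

45^32 · 45^8 · 45^4 · 45^2 ≡ 29 · 49 · 7 · 19 = 188993.
188993 mod 59 = 16, so 45^46 ≡ 16 (mod 59).

16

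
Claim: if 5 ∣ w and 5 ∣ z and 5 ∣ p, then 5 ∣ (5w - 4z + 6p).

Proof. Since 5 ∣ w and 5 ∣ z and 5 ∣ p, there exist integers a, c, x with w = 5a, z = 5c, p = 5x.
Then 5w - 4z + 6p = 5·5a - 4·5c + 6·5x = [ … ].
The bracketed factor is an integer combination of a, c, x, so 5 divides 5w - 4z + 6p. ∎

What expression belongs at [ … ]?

Each term has a factor of 5: 5·5a - 4·5c + 6·5x = 5·(5a - 4c + 6x).
Since 5a - 4c + 6x is an integer, 5 ∣ (5w - 4z + 6p).

5(5a - 4c + 6x)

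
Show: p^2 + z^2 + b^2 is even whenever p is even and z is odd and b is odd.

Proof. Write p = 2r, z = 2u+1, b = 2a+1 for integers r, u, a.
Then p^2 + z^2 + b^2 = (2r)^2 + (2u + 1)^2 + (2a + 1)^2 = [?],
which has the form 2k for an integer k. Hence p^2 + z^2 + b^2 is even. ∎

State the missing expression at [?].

(2r)^2 + (2u + 1)^2 + (2a + 1)^2 = 4a^2 + 4a + 4r^2 + 4u^2 + 4u + 2
= 2(2a^2 + 2a + 2r^2 + 2u^2 + 2u + 1).
Since 2a^2 + 2a + 2r^2 + 2u^2 + 2u + 1 is an integer, the sum of squares is of the form 2k for an integer k.

2(2a^2 + 2a + 2r^2 + 2u^2 + 2u + 1)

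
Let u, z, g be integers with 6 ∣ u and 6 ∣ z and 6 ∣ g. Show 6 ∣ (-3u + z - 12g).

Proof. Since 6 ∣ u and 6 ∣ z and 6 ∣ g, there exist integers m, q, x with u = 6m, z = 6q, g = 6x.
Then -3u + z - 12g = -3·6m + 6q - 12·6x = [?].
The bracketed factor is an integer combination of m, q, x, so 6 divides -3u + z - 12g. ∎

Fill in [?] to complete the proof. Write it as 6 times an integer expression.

Pull the common 6 out of every term: -3·6m + 6q - 12·6x = 6(-3m + q - 12x).
-3m + q - 12x is an integer, which exhibits the divisibility.

6(-3m + q - 12x)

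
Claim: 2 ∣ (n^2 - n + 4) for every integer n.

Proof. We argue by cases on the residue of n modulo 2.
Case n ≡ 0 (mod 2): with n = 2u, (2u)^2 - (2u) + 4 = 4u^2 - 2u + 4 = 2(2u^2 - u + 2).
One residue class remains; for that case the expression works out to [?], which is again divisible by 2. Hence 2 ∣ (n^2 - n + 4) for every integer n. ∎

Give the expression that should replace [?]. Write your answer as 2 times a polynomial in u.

The residues treated are {0}, so the missing case is n ≡ 1 (mod 2); write n = 2u+1.
Then (2u+1)^2 - (2u+1) + 4 = 4u^2 + 2u + 4 = 2(2u^2 + u + 2).

2(2u^2 + u + 2)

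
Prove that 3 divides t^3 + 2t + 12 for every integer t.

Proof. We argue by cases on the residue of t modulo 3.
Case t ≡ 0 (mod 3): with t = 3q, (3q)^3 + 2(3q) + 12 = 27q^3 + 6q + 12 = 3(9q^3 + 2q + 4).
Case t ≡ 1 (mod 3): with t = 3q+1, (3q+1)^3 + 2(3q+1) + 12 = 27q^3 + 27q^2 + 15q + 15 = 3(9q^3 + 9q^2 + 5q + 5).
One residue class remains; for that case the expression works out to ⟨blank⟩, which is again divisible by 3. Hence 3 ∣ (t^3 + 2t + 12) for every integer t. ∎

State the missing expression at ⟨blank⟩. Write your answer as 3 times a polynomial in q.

The residues treated are {0, 1}, so the missing case is t ≡ 2 (mod 3); write t = 3q+2.
Then (3q+2)^3 + 2(3q+2) + 12 = 27q^3 + 54q^2 + 42q + 24 = 3(9q^3 + 18q^2 + 14q + 8).

3(9q^3 + 18q^2 + 14q + 8)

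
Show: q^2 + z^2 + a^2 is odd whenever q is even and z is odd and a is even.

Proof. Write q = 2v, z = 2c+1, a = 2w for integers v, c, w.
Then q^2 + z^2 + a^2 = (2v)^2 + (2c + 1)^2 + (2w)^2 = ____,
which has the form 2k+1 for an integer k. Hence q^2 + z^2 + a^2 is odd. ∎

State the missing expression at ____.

(2v)^2 + (2c + 1)^2 + (2w)^2 = 4c^2 + 4c + 4v^2 + 4w^2 + 1
= 2(2c^2 + 2c + 2v^2 + 2w^2) + 1.
Since 2c^2 + 2c + 2v^2 + 2w^2 is an integer, the sum of squares is of the form 2k+1 for an integer k.

2(2c^2 + 2c + 2v^2 + 2w^2) + 1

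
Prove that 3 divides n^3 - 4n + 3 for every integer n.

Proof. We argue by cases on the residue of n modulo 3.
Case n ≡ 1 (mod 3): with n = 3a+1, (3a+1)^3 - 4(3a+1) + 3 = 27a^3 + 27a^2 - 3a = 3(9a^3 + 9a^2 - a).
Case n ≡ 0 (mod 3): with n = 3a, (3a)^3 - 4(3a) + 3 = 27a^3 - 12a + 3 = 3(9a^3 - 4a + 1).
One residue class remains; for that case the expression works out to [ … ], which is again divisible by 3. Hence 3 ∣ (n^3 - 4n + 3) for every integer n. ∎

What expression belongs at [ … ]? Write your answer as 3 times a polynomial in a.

Only n ≡ 2 (mod 3) is unaccounted for. Put n = 3a+2:
(3a+2)^3 - 4(3a+2) + 3 expands to 27a^3 + 54a^2 + 24a + 3,
and factoring out 3 leaves 3(9a^3 + 18a^2 + 8a + 1).

3(9a^3 + 18a^2 + 8a + 1)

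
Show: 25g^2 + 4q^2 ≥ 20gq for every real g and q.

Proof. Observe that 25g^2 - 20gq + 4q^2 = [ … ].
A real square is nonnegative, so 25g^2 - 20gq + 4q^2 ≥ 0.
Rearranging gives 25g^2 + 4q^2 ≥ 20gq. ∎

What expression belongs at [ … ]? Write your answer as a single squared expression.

(5g - 2q)^2

The leading and trailing coefficients are 5^2 and 2^2, and 20 = 2·5·2, so the trinomial is (5g - 2q)^2.
Hence 25g^2 - 20gq + 4q^2 ≥ 0.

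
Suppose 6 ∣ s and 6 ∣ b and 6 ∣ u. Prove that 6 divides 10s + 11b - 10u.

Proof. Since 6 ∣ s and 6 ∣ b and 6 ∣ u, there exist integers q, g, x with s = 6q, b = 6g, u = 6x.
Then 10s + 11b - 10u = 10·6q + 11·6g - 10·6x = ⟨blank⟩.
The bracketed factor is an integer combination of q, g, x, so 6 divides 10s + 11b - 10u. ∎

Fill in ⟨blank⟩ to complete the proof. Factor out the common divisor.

6(11g + 10q - 10x)

Each term has a factor of 6: 10·6q + 11·6g - 10·6x = 6·(11g + 10q - 10x).
Since 11g + 10q - 10x is an integer, 6 ∣ (10s + 11b - 10u).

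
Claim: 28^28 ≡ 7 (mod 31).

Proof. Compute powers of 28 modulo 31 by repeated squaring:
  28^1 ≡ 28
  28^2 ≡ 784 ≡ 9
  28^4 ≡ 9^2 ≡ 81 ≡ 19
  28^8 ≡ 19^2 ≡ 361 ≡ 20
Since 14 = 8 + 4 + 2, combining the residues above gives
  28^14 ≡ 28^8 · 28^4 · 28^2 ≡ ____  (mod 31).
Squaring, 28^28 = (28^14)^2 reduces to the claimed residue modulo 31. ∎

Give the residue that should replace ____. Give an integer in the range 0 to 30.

10

28^8 · 28^4 · 28^2 ≡ 20 · 19 · 9 = 3420.
3420 mod 31 = 10, so 28^14 ≡ 10 (mod 31).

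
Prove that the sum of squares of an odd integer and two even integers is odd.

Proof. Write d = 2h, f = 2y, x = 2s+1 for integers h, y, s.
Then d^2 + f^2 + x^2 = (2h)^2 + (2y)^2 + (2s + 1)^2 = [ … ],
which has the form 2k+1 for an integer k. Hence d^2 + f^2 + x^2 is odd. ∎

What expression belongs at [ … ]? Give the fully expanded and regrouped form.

(2h)^2 + (2y)^2 + (2s + 1)^2 = 4h^2 + 4s^2 + 4s + 4y^2 + 1
= 2(2h^2 + 2s^2 + 2s + 2y^2) + 1.
Since 2h^2 + 2s^2 + 2s + 2y^2 is an integer, the sum of squares is of the form 2k+1 for an integer k.

2(2h^2 + 2s^2 + 2s + 2y^2) + 1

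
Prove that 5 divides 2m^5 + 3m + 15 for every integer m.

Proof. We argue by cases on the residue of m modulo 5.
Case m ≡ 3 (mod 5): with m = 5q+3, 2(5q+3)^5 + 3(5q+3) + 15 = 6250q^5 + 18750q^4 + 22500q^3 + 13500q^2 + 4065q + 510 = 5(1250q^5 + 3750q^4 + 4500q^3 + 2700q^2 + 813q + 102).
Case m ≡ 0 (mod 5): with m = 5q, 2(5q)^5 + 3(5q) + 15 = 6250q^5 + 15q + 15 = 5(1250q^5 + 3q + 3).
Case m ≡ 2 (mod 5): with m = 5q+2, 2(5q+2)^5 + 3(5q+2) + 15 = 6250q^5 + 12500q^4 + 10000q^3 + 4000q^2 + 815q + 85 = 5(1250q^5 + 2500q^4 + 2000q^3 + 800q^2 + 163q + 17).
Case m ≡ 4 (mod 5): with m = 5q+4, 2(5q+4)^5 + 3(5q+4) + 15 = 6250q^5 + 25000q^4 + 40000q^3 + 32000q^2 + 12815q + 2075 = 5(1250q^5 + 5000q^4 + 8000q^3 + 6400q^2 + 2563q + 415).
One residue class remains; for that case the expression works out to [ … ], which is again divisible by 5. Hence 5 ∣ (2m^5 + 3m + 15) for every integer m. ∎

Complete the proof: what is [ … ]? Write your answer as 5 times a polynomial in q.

Only m ≡ 1 (mod 5) is unaccounted for. Put m = 5q+1:
2(5q+1)^5 + 3(5q+1) + 15 expands to 6250q^5 + 6250q^4 + 2500q^3 + 500q^2 + 65q + 20,
and factoring out 5 leaves 5(1250q^5 + 1250q^4 + 500q^3 + 100q^2 + 13q + 4).

5(1250q^5 + 1250q^4 + 500q^3 + 100q^2 + 13q + 4)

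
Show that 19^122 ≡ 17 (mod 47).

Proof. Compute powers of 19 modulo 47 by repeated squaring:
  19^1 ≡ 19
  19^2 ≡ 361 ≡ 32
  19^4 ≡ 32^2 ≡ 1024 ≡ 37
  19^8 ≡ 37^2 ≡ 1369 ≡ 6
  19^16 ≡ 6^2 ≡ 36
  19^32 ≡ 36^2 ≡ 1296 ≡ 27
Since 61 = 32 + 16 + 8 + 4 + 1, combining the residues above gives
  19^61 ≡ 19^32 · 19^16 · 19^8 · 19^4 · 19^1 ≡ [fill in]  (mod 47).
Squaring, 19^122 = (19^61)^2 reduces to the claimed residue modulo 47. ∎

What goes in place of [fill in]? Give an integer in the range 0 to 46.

39

Multiply the listed residues: 27 · 36 · 6 · 37 · 19 = 972 → 5832 → 215784 → 4099896.
Reducing modulo 47: 4099896 = 87231·47 + 39, so 19^61 ≡ 39.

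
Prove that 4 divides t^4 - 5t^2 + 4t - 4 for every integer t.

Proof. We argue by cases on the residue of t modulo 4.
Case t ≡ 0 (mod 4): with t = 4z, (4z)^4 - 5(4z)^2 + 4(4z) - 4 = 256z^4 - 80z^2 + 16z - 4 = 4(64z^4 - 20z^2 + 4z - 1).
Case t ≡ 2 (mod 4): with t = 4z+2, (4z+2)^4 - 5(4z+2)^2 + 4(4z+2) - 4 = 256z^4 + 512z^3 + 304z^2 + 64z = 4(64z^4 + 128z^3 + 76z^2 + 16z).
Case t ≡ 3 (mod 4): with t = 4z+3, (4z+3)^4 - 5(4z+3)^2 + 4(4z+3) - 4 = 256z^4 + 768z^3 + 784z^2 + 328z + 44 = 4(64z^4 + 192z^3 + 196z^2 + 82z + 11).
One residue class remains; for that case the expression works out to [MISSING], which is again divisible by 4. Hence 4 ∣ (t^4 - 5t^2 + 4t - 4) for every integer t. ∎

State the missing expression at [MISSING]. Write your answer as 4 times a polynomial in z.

4(64z^4 + 64z^3 + 4z^2 - 2z - 1)

Only t ≡ 1 (mod 4) is unaccounted for. Put t = 4z+1:
(4z+1)^4 - 5(4z+1)^2 + 4(4z+1) - 4 expands to 256z^4 + 256z^3 + 16z^2 - 8z - 4,
and factoring out 4 leaves 4(64z^4 + 64z^3 + 4z^2 - 2z - 1).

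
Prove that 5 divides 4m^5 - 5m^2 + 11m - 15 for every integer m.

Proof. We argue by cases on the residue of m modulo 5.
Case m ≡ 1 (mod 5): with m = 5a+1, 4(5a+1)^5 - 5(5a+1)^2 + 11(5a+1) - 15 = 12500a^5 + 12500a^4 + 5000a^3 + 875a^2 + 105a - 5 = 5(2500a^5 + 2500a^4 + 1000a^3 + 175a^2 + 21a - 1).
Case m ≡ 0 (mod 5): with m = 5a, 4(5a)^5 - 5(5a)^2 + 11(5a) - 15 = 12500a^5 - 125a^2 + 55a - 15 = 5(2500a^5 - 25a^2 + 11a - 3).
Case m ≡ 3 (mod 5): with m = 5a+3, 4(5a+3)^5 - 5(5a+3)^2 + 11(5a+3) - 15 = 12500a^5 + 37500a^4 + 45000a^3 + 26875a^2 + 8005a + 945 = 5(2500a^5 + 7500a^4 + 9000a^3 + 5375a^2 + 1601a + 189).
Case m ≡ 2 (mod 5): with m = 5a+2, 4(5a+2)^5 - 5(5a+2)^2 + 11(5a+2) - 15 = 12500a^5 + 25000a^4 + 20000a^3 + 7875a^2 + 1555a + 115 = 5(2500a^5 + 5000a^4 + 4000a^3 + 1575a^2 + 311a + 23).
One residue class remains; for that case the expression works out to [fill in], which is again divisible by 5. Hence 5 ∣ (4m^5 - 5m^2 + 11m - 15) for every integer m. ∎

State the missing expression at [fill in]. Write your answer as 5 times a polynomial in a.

The residues treated are {1, 0, 3, 2}, so the missing case is m ≡ 4 (mod 5); write m = 5a+4.
Then 4(5a+4)^5 - 5(5a+4)^2 + 11(5a+4) - 15 = 12500a^5 + 50000a^4 + 80000a^3 + 63875a^2 + 25455a + 4045 = 5(2500a^5 + 10000a^4 + 16000a^3 + 12775a^2 + 5091a + 809).

5(2500a^5 + 10000a^4 + 16000a^3 + 12775a^2 + 5091a + 809)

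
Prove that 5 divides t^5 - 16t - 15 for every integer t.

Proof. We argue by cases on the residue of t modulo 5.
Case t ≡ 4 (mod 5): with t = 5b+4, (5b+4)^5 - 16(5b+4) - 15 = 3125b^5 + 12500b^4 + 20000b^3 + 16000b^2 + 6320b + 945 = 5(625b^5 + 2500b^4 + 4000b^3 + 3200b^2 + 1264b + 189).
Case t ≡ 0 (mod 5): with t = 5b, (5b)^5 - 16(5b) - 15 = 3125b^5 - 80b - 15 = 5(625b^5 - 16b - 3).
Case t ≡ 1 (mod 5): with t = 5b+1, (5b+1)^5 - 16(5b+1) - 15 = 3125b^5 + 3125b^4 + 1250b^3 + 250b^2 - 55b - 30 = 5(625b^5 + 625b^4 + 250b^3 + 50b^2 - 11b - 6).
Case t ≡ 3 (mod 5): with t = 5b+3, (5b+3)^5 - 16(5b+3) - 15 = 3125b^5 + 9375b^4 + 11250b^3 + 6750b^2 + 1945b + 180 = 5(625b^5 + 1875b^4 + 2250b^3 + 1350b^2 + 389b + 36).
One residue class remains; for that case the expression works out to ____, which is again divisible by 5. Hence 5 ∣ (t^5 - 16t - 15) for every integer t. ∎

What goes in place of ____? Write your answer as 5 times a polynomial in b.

5(625b^5 + 1250b^4 + 1000b^3 + 400b^2 + 64b - 3)

Only t ≡ 2 (mod 5) is unaccounted for. Put t = 5b+2:
(5b+2)^5 - 16(5b+2) - 15 expands to 3125b^5 + 6250b^4 + 5000b^3 + 2000b^2 + 320b - 15,
and factoring out 5 leaves 5(625b^5 + 1250b^4 + 1000b^3 + 400b^2 + 64b - 3).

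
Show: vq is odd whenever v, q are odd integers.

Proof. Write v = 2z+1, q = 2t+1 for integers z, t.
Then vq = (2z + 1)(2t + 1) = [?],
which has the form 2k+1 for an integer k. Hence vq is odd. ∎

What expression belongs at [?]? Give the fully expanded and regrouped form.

Expanding: (2z + 1)(2t + 1) = 4tz + 2t + 2z + 1.
Every term except the constant is even, so this is 2(2tz + t + z) + 1,
and 2tz + t + z ∈ ℤ gives the required form.

2(2tz + t + z) + 1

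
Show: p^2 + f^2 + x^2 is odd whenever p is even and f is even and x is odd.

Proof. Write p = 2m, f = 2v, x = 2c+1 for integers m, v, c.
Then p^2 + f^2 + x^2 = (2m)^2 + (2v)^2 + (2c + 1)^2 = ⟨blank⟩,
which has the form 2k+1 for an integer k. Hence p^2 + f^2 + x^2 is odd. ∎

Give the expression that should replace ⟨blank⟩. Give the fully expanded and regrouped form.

(2m)^2 + (2v)^2 + (2c + 1)^2 = 4c^2 + 4c + 4m^2 + 4v^2 + 1
= 2(2c^2 + 2c + 2m^2 + 2v^2) + 1.
Since 2c^2 + 2c + 2m^2 + 2v^2 is an integer, the sum of squares is of the form 2k+1 for an integer k.

2(2c^2 + 2c + 2m^2 + 2v^2) + 1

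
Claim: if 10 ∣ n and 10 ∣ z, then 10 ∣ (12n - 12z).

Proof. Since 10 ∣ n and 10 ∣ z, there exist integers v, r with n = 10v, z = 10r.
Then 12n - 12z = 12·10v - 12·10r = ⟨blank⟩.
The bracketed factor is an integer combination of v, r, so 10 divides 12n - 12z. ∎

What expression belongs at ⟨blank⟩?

10(-12r + 12v)

Each term has a factor of 10: 12·10v - 12·10r = 10·(-12r + 12v).
Since -12r + 12v is an integer, 10 ∣ (12n - 12z).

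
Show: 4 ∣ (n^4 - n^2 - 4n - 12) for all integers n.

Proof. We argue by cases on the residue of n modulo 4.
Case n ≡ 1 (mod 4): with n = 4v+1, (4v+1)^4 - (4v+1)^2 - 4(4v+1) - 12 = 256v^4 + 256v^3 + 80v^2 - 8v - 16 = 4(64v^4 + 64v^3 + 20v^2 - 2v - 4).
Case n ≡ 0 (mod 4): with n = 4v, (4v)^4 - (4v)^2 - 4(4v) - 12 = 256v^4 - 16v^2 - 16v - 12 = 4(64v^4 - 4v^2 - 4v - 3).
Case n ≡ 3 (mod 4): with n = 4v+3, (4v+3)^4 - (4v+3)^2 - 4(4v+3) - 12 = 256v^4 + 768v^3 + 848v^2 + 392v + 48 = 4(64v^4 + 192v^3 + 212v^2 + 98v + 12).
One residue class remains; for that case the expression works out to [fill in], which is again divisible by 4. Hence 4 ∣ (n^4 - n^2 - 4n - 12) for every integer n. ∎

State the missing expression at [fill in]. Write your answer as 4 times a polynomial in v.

4(64v^4 + 128v^3 + 92v^2 + 24v - 2)

Only n ≡ 2 (mod 4) is unaccounted for. Put n = 4v+2:
(4v+2)^4 - (4v+2)^2 - 4(4v+2) - 12 expands to 256v^4 + 512v^3 + 368v^2 + 96v - 8,
and factoring out 4 leaves 4(64v^4 + 128v^3 + 92v^2 + 24v - 2).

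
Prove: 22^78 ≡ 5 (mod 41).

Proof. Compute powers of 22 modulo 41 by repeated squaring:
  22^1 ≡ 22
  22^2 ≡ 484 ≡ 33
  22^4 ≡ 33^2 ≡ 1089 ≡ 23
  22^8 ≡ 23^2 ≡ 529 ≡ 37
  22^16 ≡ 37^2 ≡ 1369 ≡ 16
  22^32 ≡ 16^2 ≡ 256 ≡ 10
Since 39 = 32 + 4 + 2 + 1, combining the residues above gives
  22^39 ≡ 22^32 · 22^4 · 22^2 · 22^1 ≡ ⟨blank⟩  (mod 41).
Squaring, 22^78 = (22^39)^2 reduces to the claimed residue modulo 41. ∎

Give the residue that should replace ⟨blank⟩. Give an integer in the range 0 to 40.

Multiply the listed residues: 10 · 23 · 33 · 22 = 230 → 7590 → 166980.
Reducing modulo 41: 166980 = 4072·41 + 28, so 22^39 ≡ 28.

28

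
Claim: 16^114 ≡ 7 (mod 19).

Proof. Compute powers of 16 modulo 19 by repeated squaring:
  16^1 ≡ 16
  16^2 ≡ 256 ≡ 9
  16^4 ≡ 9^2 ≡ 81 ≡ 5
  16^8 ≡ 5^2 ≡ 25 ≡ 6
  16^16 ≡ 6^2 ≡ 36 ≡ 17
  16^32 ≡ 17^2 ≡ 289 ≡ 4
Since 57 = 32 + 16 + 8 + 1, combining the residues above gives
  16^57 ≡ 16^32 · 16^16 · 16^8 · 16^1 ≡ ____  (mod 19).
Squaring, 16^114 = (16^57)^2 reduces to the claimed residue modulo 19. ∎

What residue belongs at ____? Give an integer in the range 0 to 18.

11

Multiply the listed residues: 4 · 17 · 6 · 16 = 68 → 408 → 6528.
Reducing modulo 19: 6528 = 343·19 + 11, so 16^57 ≡ 11.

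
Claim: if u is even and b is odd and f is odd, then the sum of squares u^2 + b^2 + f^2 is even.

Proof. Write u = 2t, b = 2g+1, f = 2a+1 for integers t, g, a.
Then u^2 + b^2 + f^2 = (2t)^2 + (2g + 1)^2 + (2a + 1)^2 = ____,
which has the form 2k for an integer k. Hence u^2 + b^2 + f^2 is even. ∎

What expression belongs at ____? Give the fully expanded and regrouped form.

(2t)^2 + (2g + 1)^2 + (2a + 1)^2 = 4a^2 + 4a + 4g^2 + 4g + 4t^2 + 2
= 2(2a^2 + 2a + 2g^2 + 2g + 2t^2 + 1).
Since 2a^2 + 2a + 2g^2 + 2g + 2t^2 + 1 is an integer, the sum of squares is of the form 2k for an integer k.

2(2a^2 + 2a + 2g^2 + 2g + 2t^2 + 1)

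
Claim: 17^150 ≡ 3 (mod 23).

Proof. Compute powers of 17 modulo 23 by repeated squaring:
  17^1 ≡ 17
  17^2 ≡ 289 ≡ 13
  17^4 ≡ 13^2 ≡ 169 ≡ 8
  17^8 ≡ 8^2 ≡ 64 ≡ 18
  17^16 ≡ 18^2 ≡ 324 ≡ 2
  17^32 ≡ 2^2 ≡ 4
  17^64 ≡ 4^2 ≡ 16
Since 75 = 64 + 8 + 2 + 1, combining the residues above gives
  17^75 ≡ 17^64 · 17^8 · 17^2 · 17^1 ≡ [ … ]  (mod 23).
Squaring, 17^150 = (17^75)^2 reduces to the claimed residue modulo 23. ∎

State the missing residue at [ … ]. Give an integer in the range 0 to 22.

17^64 · 17^8 · 17^2 · 17^1 ≡ 16 · 18 · 13 · 17 = 63648.
63648 mod 23 = 7, so 17^75 ≡ 7 (mod 23).

7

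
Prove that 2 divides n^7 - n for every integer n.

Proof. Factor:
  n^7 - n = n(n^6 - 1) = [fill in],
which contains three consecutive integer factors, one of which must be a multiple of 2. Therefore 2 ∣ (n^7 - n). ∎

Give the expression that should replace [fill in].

(n - 1)n(n + 1)(n^4 + n^2 + 1)

n^6 - 1 = (n^2 - 1)(n^4 + n^2 + 1), and n^2 - 1 = (n-1)(n+1).
So n(n^6 - 1) = (n - 1)n(n + 1)(n^4 + n^2 + 1).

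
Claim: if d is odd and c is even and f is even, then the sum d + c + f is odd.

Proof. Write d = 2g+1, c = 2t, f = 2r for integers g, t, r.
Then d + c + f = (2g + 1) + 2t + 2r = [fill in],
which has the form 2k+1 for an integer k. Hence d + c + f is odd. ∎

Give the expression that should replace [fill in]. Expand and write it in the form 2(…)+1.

2(g + r + t) + 1

(2g + 1) + 2t + 2r = 2g + 2r + 2t + 1
= 2(g + r + t) + 1.
Since g + r + t is an integer, the sum is of the form 2k+1 for an integer k.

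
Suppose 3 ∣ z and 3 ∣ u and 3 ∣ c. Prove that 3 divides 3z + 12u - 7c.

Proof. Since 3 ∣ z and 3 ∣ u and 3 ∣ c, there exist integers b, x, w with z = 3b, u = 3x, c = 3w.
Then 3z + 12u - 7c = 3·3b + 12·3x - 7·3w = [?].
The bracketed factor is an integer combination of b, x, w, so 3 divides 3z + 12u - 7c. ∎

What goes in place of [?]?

Each term has a factor of 3: 3·3b + 12·3x - 7·3w = 3·(3b - 7w + 12x).
Since 3b - 7w + 12x is an integer, 3 ∣ (3z + 12u - 7c).

3(3b - 7w + 12x)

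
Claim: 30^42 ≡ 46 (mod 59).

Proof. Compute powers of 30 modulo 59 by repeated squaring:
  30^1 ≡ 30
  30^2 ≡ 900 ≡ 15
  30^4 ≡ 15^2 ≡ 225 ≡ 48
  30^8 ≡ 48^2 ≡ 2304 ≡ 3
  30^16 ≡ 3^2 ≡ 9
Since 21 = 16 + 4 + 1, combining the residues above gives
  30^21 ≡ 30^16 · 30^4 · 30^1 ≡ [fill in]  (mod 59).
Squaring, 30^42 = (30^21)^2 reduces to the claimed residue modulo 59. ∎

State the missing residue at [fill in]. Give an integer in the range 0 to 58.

30^16 · 30^4 · 30^1 ≡ 9 · 48 · 30 = 12960.
12960 mod 59 = 39, so 30^21 ≡ 39 (mod 59).

39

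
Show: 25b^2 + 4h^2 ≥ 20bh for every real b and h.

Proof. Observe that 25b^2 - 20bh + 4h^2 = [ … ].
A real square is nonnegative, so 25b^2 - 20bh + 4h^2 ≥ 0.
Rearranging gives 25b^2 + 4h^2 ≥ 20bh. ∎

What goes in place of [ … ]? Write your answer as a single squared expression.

The leading and trailing coefficients are 5^2 and 2^2, and 20 = 2·5·2, so the trinomial is (5b - 2h)^2.
Hence 25b^2 - 20bh + 4h^2 ≥ 0.

(5b - 2h)^2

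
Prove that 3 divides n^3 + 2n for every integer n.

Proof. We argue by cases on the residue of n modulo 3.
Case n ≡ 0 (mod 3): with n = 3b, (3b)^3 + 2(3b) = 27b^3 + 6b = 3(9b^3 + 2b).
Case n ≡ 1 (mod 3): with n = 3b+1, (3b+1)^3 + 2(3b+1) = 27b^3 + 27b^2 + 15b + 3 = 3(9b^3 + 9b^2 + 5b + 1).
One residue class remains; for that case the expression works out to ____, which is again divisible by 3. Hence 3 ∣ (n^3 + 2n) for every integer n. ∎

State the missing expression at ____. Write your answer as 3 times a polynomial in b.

3(9b^3 + 18b^2 + 14b + 4)

The residues treated are {0, 1}, so the missing case is n ≡ 2 (mod 3); write n = 3b+2.
Then (3b+2)^3 + 2(3b+2) = 27b^3 + 54b^2 + 42b + 12 = 3(9b^3 + 18b^2 + 14b + 4).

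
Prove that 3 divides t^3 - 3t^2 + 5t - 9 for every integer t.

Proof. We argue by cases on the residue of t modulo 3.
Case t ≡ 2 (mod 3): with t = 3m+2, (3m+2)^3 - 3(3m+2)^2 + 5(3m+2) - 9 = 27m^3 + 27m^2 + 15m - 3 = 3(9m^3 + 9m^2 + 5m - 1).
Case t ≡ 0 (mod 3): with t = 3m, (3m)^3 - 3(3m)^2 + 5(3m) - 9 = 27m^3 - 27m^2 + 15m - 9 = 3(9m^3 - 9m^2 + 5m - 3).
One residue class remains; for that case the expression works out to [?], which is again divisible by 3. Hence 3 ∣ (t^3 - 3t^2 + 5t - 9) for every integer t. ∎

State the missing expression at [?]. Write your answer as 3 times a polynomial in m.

3(9m^3 + 2m - 2)

Only t ≡ 1 (mod 3) is unaccounted for. Put t = 3m+1:
(3m+1)^3 - 3(3m+1)^2 + 5(3m+1) - 9 expands to 27m^3 + 6m - 6,
and factoring out 3 leaves 3(9m^3 + 2m - 2).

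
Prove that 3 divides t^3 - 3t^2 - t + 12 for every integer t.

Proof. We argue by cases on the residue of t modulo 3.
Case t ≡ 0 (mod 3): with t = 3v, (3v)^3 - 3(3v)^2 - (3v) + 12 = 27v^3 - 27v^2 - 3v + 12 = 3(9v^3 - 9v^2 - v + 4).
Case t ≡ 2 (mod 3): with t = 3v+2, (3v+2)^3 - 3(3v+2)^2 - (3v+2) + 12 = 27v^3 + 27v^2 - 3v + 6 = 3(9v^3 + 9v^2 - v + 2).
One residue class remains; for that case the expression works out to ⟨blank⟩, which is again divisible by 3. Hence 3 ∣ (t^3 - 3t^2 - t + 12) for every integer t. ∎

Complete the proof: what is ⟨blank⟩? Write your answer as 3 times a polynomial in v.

3(9v^3 - 4v + 3)

The residues treated are {0, 2}, so the missing case is t ≡ 1 (mod 3); write t = 3v+1.
Then (3v+1)^3 - 3(3v+1)^2 - (3v+1) + 12 = 27v^3 - 12v + 9 = 3(9v^3 - 4v + 3).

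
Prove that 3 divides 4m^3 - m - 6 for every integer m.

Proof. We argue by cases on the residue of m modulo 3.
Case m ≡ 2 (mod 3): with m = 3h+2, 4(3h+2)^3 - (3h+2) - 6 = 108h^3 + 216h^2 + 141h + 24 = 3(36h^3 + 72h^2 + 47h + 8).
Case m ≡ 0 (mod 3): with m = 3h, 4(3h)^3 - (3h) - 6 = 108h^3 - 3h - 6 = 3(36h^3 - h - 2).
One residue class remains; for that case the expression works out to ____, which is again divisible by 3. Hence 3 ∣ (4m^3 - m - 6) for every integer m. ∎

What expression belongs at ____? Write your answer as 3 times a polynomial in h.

3(36h^3 + 36h^2 + 11h - 1)

Only m ≡ 1 (mod 3) is unaccounted for. Put m = 3h+1:
4(3h+1)^3 - (3h+1) - 6 expands to 108h^3 + 108h^2 + 33h - 3,
and factoring out 3 leaves 3(36h^3 + 36h^2 + 11h - 1).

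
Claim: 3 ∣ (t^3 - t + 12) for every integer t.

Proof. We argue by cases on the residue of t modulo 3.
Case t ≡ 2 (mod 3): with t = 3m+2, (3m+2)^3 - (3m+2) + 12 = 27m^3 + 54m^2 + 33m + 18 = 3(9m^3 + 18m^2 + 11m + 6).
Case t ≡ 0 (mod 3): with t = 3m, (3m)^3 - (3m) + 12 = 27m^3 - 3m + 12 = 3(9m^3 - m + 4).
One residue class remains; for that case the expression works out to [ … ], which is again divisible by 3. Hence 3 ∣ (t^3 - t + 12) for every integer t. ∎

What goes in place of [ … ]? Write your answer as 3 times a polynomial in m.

3(9m^3 + 9m^2 + 2m + 4)

Only t ≡ 1 (mod 3) is unaccounted for. Put t = 3m+1:
(3m+1)^3 - (3m+1) + 12 expands to 27m^3 + 27m^2 + 6m + 12,
and factoring out 3 leaves 3(9m^3 + 9m^2 + 2m + 4).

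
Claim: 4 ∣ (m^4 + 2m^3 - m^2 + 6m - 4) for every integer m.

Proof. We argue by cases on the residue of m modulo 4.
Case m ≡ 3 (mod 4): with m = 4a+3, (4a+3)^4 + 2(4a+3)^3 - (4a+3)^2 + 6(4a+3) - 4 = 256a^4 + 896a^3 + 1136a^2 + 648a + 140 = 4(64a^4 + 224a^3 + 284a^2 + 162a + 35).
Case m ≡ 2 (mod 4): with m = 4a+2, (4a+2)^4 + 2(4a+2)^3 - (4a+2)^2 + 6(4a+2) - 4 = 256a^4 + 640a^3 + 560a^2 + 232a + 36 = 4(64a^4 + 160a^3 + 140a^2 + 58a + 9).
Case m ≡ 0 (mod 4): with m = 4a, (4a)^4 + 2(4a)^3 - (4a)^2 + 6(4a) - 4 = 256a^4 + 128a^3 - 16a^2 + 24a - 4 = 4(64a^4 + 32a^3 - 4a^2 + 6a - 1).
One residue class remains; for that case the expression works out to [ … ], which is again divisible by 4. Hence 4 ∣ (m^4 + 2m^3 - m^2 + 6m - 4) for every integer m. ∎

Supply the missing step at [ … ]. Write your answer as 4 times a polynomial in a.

Only m ≡ 1 (mod 4) is unaccounted for. Put m = 4a+1:
(4a+1)^4 + 2(4a+1)^3 - (4a+1)^2 + 6(4a+1) - 4 expands to 256a^4 + 384a^3 + 176a^2 + 56a + 4,
and factoring out 4 leaves 4(64a^4 + 96a^3 + 44a^2 + 14a + 1).

4(64a^4 + 96a^3 + 44a^2 + 14a + 1)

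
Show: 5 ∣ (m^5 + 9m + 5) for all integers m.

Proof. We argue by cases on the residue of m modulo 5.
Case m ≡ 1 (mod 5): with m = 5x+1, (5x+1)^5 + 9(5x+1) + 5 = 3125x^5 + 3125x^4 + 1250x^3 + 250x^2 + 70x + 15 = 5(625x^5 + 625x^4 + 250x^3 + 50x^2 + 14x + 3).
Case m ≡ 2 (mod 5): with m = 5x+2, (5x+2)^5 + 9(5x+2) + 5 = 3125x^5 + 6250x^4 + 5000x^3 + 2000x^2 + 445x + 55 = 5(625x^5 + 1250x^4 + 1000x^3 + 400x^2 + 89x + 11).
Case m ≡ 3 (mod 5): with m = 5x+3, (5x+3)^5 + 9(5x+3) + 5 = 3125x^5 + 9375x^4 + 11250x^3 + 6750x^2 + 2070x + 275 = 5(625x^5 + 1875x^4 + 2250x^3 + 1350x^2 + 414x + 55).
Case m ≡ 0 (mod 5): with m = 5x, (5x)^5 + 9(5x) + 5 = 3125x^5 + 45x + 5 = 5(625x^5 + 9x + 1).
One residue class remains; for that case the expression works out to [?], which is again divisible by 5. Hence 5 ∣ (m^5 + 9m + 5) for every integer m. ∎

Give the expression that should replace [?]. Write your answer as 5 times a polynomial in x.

Only m ≡ 4 (mod 5) is unaccounted for. Put m = 5x+4:
(5x+4)^5 + 9(5x+4) + 5 expands to 3125x^5 + 12500x^4 + 20000x^3 + 16000x^2 + 6445x + 1065,
and factoring out 5 leaves 5(625x^5 + 2500x^4 + 4000x^3 + 3200x^2 + 1289x + 213).

5(625x^5 + 2500x^4 + 4000x^3 + 3200x^2 + 1289x + 213)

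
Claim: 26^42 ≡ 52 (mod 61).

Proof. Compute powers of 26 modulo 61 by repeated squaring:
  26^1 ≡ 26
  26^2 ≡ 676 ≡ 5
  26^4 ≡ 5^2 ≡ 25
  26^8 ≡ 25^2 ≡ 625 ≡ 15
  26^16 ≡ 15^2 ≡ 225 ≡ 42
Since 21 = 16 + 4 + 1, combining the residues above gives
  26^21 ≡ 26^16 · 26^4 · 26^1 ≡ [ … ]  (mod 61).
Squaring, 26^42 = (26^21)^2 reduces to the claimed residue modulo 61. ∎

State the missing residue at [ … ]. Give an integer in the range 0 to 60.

33

Multiply the listed residues: 42 · 25 · 26 = 1050 → 27300.
Reducing modulo 61: 27300 = 447·61 + 33, so 26^21 ≡ 33.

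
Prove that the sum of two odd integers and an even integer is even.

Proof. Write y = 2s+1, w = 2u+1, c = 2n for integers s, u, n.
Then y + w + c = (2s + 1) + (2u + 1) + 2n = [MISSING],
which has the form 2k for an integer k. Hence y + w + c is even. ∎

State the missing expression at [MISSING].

Expanding: (2s + 1) + (2u + 1) + 2n = 2n + 2s + 2u + 2.
Every term is even; pulling out the factor of 2 gives 2(n + s + u + 1).

2(n + s + u + 1)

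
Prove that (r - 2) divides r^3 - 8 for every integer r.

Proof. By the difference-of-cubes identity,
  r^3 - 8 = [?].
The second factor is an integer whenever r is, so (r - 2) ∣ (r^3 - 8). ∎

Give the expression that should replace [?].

(r - 2)(r^2 + 2r + 4)

Polynomial division of r^3 - 8 by r - 2 leaves remainder 0 and quotient r^2 + 2r + 4.
Hence r^3 - 8 = (r - 2)(r^2 + 2r + 4).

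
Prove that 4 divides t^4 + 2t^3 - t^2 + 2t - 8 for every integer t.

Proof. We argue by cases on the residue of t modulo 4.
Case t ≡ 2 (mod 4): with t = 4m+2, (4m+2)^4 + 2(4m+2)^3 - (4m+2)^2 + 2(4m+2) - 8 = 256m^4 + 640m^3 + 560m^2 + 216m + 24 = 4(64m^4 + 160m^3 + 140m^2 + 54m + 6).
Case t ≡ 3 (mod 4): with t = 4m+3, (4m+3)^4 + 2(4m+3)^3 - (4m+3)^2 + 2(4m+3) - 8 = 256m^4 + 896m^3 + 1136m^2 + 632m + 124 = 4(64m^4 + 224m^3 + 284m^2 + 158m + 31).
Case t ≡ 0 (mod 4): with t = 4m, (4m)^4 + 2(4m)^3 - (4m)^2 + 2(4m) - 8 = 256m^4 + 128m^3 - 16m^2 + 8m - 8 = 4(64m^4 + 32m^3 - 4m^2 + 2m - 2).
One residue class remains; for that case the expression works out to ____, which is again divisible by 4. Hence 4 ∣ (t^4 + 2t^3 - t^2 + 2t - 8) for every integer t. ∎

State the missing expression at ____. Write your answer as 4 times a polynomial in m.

Only t ≡ 1 (mod 4) is unaccounted for. Put t = 4m+1:
(4m+1)^4 + 2(4m+1)^3 - (4m+1)^2 + 2(4m+1) - 8 expands to 256m^4 + 384m^3 + 176m^2 + 40m - 4,
and factoring out 4 leaves 4(64m^4 + 96m^3 + 44m^2 + 10m - 1).

4(64m^4 + 96m^3 + 44m^2 + 10m - 1)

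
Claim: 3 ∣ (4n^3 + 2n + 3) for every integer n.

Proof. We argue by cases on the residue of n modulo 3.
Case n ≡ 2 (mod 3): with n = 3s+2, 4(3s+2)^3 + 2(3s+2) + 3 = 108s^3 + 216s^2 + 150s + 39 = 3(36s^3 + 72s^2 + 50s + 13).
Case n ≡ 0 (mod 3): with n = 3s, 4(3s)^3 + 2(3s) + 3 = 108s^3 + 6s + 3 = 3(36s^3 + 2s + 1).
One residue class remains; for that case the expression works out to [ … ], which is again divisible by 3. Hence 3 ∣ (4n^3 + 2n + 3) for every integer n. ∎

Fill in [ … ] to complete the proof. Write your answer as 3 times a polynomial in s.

3(36s^3 + 36s^2 + 14s + 3)

Only n ≡ 1 (mod 3) is unaccounted for. Put n = 3s+1:
4(3s+1)^3 + 2(3s+1) + 3 expands to 108s^3 + 108s^2 + 42s + 9,
and factoring out 3 leaves 3(36s^3 + 36s^2 + 14s + 3).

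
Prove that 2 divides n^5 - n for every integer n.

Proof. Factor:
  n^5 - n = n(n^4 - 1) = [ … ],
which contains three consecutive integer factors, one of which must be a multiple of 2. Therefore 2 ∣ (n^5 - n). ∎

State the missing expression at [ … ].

n^4 - 1 = (n^2 - 1)(n^2 + 1), and n^2 - 1 = (n-1)(n+1).
So n(n^4 - 1) = (n - 1)n(n + 1)(n^2 + 1).

(n - 1)n(n + 1)(n^2 + 1)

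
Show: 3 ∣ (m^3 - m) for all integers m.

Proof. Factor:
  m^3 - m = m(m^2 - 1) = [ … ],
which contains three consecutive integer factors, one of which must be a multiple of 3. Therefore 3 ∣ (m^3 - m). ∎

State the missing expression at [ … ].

(m - 1)m(m + 1)

m(m^2 - 1) = m(m - 1)(m + 1) = (m - 1)m(m + 1).
These three factors are consecutive integers, so their product is divisible by 3.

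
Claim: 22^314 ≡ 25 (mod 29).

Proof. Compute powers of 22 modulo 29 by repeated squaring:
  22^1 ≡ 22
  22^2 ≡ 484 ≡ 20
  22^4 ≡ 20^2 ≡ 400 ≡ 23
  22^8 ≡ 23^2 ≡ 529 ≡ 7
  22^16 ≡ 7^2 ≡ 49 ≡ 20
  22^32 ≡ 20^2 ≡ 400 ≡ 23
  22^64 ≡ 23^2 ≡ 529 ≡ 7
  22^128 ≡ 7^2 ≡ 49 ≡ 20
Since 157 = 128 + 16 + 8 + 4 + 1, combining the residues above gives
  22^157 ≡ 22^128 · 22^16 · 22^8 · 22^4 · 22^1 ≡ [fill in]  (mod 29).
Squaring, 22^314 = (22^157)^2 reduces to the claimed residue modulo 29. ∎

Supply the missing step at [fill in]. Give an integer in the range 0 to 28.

5

Multiply the listed residues: 20 · 20 · 7 · 23 · 22 = 400 → 2800 → 64400 → 1416800.
Reducing modulo 29: 1416800 = 48855·29 + 5, so 22^157 ≡ 5.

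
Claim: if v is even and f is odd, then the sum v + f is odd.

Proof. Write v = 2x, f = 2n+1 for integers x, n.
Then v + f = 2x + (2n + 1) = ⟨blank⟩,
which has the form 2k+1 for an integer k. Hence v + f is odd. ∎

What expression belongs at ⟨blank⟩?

2x + (2n + 1) = 2n + 2x + 1
= 2(n + x) + 1.
Since n + x is an integer, the sum is of the form 2k+1 for an integer k.

2(n + x) + 1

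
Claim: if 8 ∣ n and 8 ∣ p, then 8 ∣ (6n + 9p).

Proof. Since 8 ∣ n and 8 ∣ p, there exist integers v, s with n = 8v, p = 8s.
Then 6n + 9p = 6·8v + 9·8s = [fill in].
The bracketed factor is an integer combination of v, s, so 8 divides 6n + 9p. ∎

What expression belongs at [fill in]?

8(9s + 6v)

Pull the common 8 out of every term: 6·8v + 9·8s = 8(9s + 6v).
9s + 6v is an integer, which exhibits the divisibility.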